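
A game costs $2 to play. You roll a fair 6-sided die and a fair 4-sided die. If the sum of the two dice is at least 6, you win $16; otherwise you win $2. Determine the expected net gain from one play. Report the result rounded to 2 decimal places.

E[payout] = (5/12)·2 + (7/12)·16 = 61/6
Expected profit = 61/6 − 2 = 49/6 ≈ $8.17

$8.17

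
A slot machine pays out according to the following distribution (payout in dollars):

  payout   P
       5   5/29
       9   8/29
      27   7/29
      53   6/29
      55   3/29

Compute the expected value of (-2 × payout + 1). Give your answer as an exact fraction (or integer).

-1509/29

E[-2x+1] = (5/29)·(-9) + (8/29)·(-17) + (7/29)·(-53) + (6/29)·(-105) + (3/29)·(-109)
     = -1509/29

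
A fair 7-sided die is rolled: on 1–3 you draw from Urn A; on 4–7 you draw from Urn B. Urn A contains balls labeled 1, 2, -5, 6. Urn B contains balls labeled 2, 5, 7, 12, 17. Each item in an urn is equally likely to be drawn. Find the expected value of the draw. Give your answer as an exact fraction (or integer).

187/35

E[X | Urn A] = (1 + 2 − 5 + 6)/4 = 1
E[X | Urn B] = (2 + 5 + 7 + 12 + 17)/5 = 43/5
E[X] = (3/7)·1 + (4/7)·43/5 = 187/35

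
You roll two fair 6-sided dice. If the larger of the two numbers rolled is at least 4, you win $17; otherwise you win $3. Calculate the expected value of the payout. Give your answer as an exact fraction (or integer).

27/2 dollars

E[payout] = (1/4)·3 + (3/4)·17 = 27/2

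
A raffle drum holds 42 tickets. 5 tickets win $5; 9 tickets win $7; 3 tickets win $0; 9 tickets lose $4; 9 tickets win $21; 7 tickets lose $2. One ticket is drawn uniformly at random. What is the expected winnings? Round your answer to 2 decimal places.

$5.40

E[payout] = (5/42)·5 + (9/42)·7 + (3/42)·0 + (9/42)·(-4) + (9/42)·21 + (7/42)·(-2) = 227/42
≈ $5.40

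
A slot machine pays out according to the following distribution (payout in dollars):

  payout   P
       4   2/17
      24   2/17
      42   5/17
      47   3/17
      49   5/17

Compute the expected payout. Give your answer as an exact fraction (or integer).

E[X] = (2/17)·4 + (2/17)·24 + (5/17)·42 + (3/17)·47 + (5/17)·49
     = 652/17

652/17 dollars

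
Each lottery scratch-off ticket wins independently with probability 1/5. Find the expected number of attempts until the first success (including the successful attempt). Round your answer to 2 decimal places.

For a geometric distribution, E[trials] = 1/p = 1/(1/5) = 5.
≈ 5.00

5.00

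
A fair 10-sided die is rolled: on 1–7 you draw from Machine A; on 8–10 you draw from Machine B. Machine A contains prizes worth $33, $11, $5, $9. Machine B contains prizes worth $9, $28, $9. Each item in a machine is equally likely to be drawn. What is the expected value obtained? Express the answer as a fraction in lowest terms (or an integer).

59/4 dollars

E[X | Machine A] = (33 + 11 + 5 + 9)/4 = 29/2
E[X | Machine B] = (9 + 28 + 9)/3 = 46/3
E[X] = (7/10)·29/2 + (3/10)·46/3 = 59/4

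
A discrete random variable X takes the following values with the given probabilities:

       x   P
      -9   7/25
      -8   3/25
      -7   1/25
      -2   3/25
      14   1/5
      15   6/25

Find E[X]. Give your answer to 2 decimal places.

2.40

E[X] = (7/25)·(-9) + (3/25)·(-8) + (1/25)·(-7) + (3/25)·(-2) + (1/5)·14 + (6/25)·15
     = 12/5 ≈ 2.40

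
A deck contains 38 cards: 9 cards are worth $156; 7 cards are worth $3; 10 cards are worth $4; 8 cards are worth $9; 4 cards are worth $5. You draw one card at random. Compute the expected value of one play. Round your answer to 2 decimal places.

$40.97

E[payout] = (9/38)·156 + (7/38)·3 + (10/38)·4 + (8/38)·9 + (4/38)·5 = 1557/38
≈ $40.97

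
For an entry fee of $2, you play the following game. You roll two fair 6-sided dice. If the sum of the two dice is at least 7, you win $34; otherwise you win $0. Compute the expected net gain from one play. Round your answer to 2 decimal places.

E[payout] = (5/12)·0 + (7/12)·34 = 119/6
Expected profit = 119/6 − 2 = 107/6 ≈ $17.83

$17.83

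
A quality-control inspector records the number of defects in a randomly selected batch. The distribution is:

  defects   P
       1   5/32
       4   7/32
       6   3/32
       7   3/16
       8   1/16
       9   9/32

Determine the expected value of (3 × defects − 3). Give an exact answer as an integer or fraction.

237/16

E[3x-3] = (5/32)·0 + (7/32)·9 + (3/32)·15 + (3/16)·18 + (1/16)·21 + (9/32)·24
     = 237/16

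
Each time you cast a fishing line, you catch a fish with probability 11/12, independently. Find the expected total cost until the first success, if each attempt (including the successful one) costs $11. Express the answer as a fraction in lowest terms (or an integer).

$12

E[#attempts] = 1/p = 12/11; E[cost] = 11·12/11 = 12.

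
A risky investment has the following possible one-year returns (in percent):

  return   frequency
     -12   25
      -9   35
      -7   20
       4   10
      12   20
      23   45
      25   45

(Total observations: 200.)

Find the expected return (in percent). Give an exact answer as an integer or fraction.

337/40

Total = 200, so P(return=-12) = 25/200, etc.
E[X] = (1/8)·(-12) + (7/40)·(-9) + (1/10)·(-7) + (1/20)·4 + (1/10)·12 + (9/40)·23 + (9/40)·25
     = 337/40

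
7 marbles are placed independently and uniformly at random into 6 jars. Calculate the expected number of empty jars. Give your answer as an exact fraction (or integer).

78125/46656

Let Xⱼ=1 if jar j is empty. P(Xⱼ=1) = ((6-1)/6)^7 = 78125/279936.
By linearity, E[#empty] = 6·78125/279936 = 78125/46656.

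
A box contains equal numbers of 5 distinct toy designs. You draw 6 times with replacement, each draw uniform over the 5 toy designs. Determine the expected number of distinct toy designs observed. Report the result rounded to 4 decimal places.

3.6893

Let Xⱼ=1 if type j appears at least once. P(Xⱼ=1) = 1 − ((5−1)/5)^6 = 11529/15625.
E[#distinct] = 5·11529/15625 = 11529/3125.
≈ 3.6893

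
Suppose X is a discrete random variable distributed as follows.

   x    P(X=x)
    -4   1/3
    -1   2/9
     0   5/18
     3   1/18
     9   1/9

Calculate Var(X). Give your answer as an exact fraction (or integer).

4829/324

E[X] = (1/3)·(-4) + (2/9)·(-1) + (5/18)·0 + (1/18)·3 + (1/9)·9 = -7/18
E[X²] = (1/3)·16 + (2/9)·1 + (5/18)·0 + (1/18)·9 + (1/9)·81 = 271/18
Var(X) = 271/18 − (-7/18)² = 4829/324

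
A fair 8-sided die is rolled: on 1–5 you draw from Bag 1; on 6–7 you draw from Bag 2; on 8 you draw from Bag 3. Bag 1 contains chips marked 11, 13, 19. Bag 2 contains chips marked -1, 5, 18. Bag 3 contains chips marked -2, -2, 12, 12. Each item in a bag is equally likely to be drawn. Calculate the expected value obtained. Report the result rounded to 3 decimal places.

11.417

E[X | Bag 1] = (11 + 13 + 19)/3 = 43/3
E[X | Bag 2] = (-1 + 5 + 18)/3 = 22/3
E[X | Bag 3] = (-2 − 2 + 12 + 12)/4 = 5
E[X] = (5/8)·43/3 + (1/4)·22/3 + (1/8)·5 = 137/12 ≈ 11.417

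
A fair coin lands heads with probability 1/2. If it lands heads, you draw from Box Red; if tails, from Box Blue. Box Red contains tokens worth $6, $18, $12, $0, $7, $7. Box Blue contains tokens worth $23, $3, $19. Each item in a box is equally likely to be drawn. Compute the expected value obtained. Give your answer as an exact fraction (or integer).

E[X | Box Red] = (6 + 18 + 12 + 0 + 7 + 7)/6 = 25/3
E[X | Box Blue] = (23 + 3 + 19)/3 = 15
E[X] = (1/2)·25/3 + (1/2)·15 = 35/3

35/3 dollars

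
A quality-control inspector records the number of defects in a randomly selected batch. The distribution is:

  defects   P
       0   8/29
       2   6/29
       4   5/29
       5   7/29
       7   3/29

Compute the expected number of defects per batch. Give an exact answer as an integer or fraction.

E[X] = (8/29)·0 + (6/29)·2 + (5/29)·4 + (7/29)·5 + (3/29)·7
     = 88/29

88/29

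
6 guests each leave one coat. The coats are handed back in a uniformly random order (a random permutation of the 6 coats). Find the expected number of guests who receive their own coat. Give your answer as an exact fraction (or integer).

1

Let Xᵢ = 1 if person i gets their own coat. For each i, P(Xᵢ=1) = 1/6.
By linearity of expectation, E[X₁+…+X_6] = 6·(1/6) = 1.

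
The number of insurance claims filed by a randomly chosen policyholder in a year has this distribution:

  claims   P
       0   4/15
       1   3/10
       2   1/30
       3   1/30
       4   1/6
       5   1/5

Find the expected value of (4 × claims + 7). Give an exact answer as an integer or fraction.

233/15

E[4x+7] = (4/15)·7 + (3/10)·11 + (1/30)·15 + (1/30)·19 + (1/6)·23 + (1/5)·27
     = 233/15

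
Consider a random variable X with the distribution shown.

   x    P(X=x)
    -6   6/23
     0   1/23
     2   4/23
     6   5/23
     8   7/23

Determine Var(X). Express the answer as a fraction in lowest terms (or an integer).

16416/529

E[X] = (6/23)·(-6) + (1/23)·0 + (4/23)·2 + (5/23)·6 + (7/23)·8 = 58/23
E[X²] = (6/23)·36 + (1/23)·0 + (4/23)·4 + (5/23)·36 + (7/23)·64 = 860/23
Var(X) = 860/23 − (58/23)² = 16416/529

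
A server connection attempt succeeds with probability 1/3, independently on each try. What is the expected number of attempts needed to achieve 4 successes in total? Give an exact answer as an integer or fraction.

By linearity (sum of 4 independent geometric waits), E[trials] = 4/p = 4/(1/3) = 12.

12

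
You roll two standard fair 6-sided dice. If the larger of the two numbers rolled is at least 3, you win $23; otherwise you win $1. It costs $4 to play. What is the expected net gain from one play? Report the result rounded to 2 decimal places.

E[payout] = (1/9)·1 + (8/9)·23 = 185/9
Expected profit = 185/9 − 4 = 149/9 ≈ $16.56

$16.56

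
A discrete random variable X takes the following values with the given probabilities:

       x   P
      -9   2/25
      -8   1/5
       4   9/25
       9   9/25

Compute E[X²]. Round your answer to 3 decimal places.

54.200

E[X²] = (2/25)·81 + (1/5)·64 + (9/25)·16 + (9/25)·81
     = 271/5 ≈ 54.200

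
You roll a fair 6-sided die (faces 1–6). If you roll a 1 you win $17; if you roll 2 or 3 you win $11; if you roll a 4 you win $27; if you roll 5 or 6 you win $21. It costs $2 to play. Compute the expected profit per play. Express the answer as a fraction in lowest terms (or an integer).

$16

E[payout] = (1/3)·11 + (1/6)·17 + (1/3)·21 + (1/6)·27 = 18
Expected profit = 18 − 2 = 16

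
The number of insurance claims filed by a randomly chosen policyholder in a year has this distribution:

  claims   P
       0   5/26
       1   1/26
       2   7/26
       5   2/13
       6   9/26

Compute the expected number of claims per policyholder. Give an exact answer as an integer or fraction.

89/26

E[X] = (5/26)·0 + (1/26)·1 + (7/26)·2 + (2/13)·5 + (9/26)·6
     = 89/26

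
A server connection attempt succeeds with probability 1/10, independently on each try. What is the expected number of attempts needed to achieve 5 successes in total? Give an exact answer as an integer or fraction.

By linearity (sum of 5 independent geometric waits), E[trials] = 5/p = 5/(1/10) = 50.

50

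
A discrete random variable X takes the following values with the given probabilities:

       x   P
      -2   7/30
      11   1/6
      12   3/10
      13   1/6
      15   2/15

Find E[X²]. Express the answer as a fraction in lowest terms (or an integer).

1837/15

E[X²] = (7/30)·4 + (1/6)·121 + (3/10)·144 + (1/6)·169 + (2/15)·225
     = 1837/15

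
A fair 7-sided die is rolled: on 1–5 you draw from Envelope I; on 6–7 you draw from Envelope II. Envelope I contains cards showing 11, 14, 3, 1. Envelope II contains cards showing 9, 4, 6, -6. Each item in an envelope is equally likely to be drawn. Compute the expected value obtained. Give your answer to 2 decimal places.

6.11

E[X | Envelope I] = (11 + 14 + 3 + 1)/4 = 29/4
E[X | Envelope II] = (9 + 4 + 6 − 6)/4 = 13/4
E[X] = (5/7)·29/4 + (2/7)·13/4 = 171/28 ≈ 6.11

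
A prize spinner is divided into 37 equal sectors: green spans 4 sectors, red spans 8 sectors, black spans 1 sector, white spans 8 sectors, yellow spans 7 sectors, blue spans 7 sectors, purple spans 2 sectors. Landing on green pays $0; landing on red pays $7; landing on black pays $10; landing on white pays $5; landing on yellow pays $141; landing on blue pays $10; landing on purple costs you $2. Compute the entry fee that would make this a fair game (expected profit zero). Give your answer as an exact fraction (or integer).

1159/37 dollars

E[payout] = (4/37)·0 + (8/37)·7 + (1/37)·10 + (8/37)·5 + (7/37)·141 + (7/37)·10 + (2/37)·(-2) = 1159/37
Fair fee = E[payout] = 1159/37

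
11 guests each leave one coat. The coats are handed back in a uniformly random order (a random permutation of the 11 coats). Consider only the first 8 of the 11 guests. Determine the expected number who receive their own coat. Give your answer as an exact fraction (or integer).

8/11

Let Xᵢ = 1 if person i gets their own coat. For each i, P(Xᵢ=1) = 1/11.
By linearity of expectation, E[X₁+…+X_8] = 8·(1/11) = 8/11.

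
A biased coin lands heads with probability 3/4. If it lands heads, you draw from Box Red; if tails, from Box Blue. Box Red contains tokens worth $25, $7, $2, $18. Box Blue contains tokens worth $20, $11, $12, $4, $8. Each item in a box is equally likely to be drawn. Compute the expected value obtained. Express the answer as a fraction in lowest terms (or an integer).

25/2 dollars

E[X | Box Red] = (25 + 7 + 2 + 18)/4 = 13
E[X | Box Blue] = (20 + 11 + 12 + 4 + 8)/5 = 11
E[X] = (3/4)·13 + (1/4)·11 = 25/2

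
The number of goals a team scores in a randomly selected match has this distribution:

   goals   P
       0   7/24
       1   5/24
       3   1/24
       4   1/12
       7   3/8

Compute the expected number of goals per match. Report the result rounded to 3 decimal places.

E[X] = (7/24)·0 + (5/24)·1 + (1/24)·3 + (1/12)·4 + (3/8)·7
     = 79/24 ≈ 3.292

3.292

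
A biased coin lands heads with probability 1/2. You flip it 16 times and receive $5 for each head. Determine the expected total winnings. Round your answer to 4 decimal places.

$40.0000

E[#heads] = 16·1/2 = 8 (linearity over flips).
E[winnings] = 5·8 = 40.
≈ 40.0000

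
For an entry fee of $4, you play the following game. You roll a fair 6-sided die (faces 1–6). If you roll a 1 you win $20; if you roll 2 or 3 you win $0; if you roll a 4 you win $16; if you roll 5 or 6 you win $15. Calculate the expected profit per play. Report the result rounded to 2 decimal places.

$7.00

E[payout] = (1/3)·0 + (1/3)·15 + (1/6)·16 + (1/6)·20 = 11
Expected profit = 11 − 4 = 7 ≈ $7.00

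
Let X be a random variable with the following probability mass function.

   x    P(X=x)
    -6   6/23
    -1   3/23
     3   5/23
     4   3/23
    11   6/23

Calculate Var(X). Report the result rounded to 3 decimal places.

E[X] = (6/23)·(-6) + (3/23)·(-1) + (5/23)·3 + (3/23)·4 + (6/23)·11 = 54/23
E[X²] = (6/23)·36 + (3/23)·1 + (5/23)·9 + (3/23)·16 + (6/23)·121 = 1038/23
Var(X) = 1038/23 − (54/23)² = 20958/529 ≈ 39.618

39.618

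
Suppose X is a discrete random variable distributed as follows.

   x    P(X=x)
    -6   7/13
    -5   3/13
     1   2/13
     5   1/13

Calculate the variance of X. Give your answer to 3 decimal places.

E[X] = (7/13)·(-6) + (3/13)·(-5) + (2/13)·1 + (1/13)·5 = -50/13
E[X²] = (7/13)·36 + (3/13)·25 + (2/13)·1 + (1/13)·25 = 354/13
Var(X) = 354/13 − (-50/13)² = 2102/169 ≈ 12.438

12.438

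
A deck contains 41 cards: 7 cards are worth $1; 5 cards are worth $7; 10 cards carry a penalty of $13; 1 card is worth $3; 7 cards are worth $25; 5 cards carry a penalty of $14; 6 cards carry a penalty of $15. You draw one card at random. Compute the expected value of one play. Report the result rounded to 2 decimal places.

E[payout] = (7/41)·1 + (5/41)·7 + (10/41)·(-13) + (1/41)·3 + (7/41)·25 + (5/41)·(-14) + (6/41)·(-15) = -70/41
≈ -$1.71

-$1.71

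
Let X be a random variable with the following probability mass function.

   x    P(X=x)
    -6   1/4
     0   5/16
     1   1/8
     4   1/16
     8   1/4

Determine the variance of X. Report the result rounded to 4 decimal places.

E[X] = (1/4)·(-6) + (5/16)·0 + (1/8)·1 + (1/16)·4 + (1/4)·8 = 7/8
E[X²] = (1/4)·36 + (5/16)·0 + (1/8)·1 + (1/16)·16 + (1/4)·64 = 209/8
Var(X) = 209/8 − (7/8)² = 1623/64 ≈ 25.3594

25.3594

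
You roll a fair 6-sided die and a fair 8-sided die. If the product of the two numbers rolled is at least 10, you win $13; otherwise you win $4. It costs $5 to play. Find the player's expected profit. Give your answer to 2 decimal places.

E[payout] = (19/48)·4 + (29/48)·13 = 151/16
Expected profit = 151/16 − 5 = 71/16 ≈ $4.44

$4.44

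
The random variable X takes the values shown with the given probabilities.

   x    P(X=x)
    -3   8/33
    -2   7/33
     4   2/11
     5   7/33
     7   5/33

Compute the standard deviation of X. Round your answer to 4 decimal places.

E[X] = 56/33, E[X²] = 56/3
Var(X) = E[X²] − (E[X])² = 56/3 − 3136/1089 = 17192/1089
SD(X) = √(17192/1089) ≈ 3.9733

3.9733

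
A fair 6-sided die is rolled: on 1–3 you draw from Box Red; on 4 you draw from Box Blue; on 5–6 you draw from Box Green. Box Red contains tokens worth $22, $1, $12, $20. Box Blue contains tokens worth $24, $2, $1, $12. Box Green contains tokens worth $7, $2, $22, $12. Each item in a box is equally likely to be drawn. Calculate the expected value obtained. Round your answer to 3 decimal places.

$12.083

E[X | Box Red] = (22 + 1 + 12 + 20)/4 = 55/4
E[X | Box Blue] = (24 + 2 + 1 + 12)/4 = 39/4
E[X | Box Green] = (7 + 2 + 22 + 12)/4 = 43/4
E[X] = (1/2)·55/4 + (1/6)·39/4 + (1/3)·43/4 = 145/12 ≈ 12.083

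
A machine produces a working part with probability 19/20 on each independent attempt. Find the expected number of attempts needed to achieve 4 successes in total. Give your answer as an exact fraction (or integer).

By linearity (sum of 4 independent geometric waits), E[trials] = 4/p = 4/(19/20) = 80/19.

80/19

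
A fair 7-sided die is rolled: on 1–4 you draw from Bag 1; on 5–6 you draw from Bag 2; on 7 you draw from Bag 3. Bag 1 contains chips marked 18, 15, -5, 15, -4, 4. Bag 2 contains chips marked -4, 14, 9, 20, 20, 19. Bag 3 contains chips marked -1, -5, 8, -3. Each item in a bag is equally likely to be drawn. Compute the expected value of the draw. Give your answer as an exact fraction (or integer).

653/84

E[X | Bag 1] = (18 + 15 − 5 + 15 − 4 + 4)/6 = 43/6
E[X | Bag 2] = (-4 + 14 + 9 + 20 + 20 + 19)/6 = 13
E[X | Bag 3] = (-1 − 5 + 8 − 3)/4 = -1/4
E[X] = (4/7)·43/6 + (2/7)·13 + (1/7)·(-1/4) = 653/84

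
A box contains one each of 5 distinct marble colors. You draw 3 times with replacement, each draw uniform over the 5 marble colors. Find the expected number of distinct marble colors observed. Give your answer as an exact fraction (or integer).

61/25

Let Xⱼ=1 if type j appears at least once. P(Xⱼ=1) = 1 − ((5−1)/5)^3 = 61/125.
E[#distinct] = 5·61/125 = 61/25.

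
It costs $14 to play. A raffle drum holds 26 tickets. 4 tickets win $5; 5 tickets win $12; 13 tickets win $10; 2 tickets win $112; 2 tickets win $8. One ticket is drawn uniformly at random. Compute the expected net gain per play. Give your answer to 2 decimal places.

E[payout] = (4/26)·5 + (5/26)·12 + (13/26)·10 + (2/26)·112 + (2/26)·8 = 225/13
Expected profit = 225/13 − 14 = 43/13 ≈ $3.31

$3.31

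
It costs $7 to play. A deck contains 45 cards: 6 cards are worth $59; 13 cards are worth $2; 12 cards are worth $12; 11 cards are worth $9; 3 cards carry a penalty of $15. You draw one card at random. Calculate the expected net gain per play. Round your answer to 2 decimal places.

E[payout] = (6/45)·59 + (13/45)·2 + (12/45)·12 + (11/45)·9 + (3/45)·(-15) = 578/45
Expected profit = 578/45 − 7 = 263/45 ≈ $5.84

$5.84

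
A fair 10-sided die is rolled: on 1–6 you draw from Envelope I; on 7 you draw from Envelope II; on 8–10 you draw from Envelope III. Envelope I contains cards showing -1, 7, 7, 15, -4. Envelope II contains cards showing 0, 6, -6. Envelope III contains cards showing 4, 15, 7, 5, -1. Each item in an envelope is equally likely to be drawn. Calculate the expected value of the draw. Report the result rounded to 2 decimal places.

4.68

E[X | Envelope I] = (-1 + 7 + 7 + 15 − 4)/5 = 24/5
E[X | Envelope II] = (0 + 6 − 6)/3 = 0
E[X | Envelope III] = (4 + 15 + 7 + 5 − 1)/5 = 6
E[X] = (3/5)·24/5 + (1/10)·0 + (3/10)·6 = 117/25 ≈ 4.68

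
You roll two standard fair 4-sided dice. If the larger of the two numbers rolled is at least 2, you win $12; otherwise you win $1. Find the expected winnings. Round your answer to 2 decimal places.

E[payout] = (1/16)·1 + (15/16)·12 = 181/16
≈ $11.31

$11.31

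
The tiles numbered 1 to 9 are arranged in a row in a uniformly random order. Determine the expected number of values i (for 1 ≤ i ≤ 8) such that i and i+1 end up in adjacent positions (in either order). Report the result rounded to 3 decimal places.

For each i ∈ {1,…,8}, let Xᵢ = 1 if i and i+1 are adjacent. P(Xᵢ=1) = 2·(9−1)!/9! = 2/9.
By linearity, E[ΣXᵢ] = (8)·(2/9) = 16/9.
≈ 1.778

1.778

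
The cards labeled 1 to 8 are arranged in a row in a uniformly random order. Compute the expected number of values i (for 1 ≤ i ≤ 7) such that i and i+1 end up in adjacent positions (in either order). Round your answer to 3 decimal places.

1.750

For each i ∈ {1,…,7}, let Xᵢ = 1 if i and i+1 are adjacent. P(Xᵢ=1) = 2·(8−1)!/8! = 2/8.
By linearity, E[ΣXᵢ] = (7)·(2/8) = 7/4.
≈ 1.750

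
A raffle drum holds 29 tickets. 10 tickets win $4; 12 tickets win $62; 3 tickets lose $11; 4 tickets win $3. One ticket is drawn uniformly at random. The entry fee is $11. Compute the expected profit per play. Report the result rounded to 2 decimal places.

$15.31

E[payout] = (10/29)·4 + (12/29)·62 + (3/29)·(-11) + (4/29)·3 = 763/29
Expected profit = 763/29 − 11 = 444/29 ≈ $15.31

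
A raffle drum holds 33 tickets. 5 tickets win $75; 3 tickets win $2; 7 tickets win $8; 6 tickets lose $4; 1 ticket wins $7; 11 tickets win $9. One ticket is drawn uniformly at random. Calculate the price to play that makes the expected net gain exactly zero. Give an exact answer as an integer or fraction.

173/11 dollars

E[payout] = (5/33)·75 + (3/33)·2 + (7/33)·8 + (6/33)·(-4) + (1/33)·7 + (11/33)·9 = 173/11
Fair fee = E[payout] = 173/11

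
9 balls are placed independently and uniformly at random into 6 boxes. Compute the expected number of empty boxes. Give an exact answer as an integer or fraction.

Let Xⱼ=1 if box j is empty. P(Xⱼ=1) = ((6-1)/6)^9 = 1953125/10077696.
By linearity, E[#empty] = 6·1953125/10077696 = 1953125/1679616.

1953125/1679616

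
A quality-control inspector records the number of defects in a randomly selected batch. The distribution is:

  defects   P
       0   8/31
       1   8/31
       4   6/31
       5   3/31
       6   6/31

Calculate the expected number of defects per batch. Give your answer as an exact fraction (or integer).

E[X] = (8/31)·0 + (8/31)·1 + (6/31)·4 + (3/31)·5 + (6/31)·6
     = 83/31

83/31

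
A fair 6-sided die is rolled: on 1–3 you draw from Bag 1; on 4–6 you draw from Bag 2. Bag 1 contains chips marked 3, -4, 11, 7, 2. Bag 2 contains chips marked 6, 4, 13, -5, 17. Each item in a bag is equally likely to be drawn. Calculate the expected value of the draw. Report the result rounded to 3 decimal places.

5.400

E[X | Bag 1] = (3 − 4 + 11 + 7 + 2)/5 = 19/5
E[X | Bag 2] = (6 + 4 + 13 − 5 + 17)/5 = 7
E[X] = (1/2)·19/5 + (1/2)·7 = 27/5 ≈ 5.400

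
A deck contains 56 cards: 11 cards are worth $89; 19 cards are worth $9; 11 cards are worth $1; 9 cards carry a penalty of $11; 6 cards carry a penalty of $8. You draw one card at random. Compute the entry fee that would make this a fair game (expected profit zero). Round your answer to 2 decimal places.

$18.11

E[payout] = (11/56)·89 + (19/56)·9 + (11/56)·1 + (9/56)·(-11) + (6/56)·(-8) = 507/28
Fair fee = E[payout] = 507/28 ≈ $18.11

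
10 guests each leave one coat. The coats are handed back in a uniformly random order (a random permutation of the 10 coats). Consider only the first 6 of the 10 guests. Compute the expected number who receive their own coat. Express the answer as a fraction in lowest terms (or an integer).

3/5

Let Xᵢ = 1 if person i gets their own coat. For each i, P(Xᵢ=1) = 1/10.
By linearity of expectation, E[X₁+…+X_6] = 6·(1/10) = 3/5.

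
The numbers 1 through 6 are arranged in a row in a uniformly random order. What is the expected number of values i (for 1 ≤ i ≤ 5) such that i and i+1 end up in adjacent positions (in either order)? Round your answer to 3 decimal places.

For each i ∈ {1,…,5}, let Xᵢ = 1 if i and i+1 are adjacent. P(Xᵢ=1) = 2·(6−1)!/6! = 2/6.
By linearity, E[ΣXᵢ] = (5)·(2/6) = 5/3.
≈ 1.667

1.667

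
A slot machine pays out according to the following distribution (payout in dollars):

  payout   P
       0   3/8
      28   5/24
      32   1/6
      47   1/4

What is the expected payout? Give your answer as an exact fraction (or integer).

275/12 dollars

E[X] = (3/8)·0 + (5/24)·28 + (1/6)·32 + (1/4)·47
     = 275/12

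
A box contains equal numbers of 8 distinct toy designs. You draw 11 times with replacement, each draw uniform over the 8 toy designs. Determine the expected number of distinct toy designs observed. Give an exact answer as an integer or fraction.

Let Xⱼ=1 if type j appears at least once. P(Xⱼ=1) = 1 − ((8−1)/8)^11 = 6612607849/8589934592.
E[#distinct] = 8·6612607849/8589934592 = 6612607849/1073741824.

6612607849/1073741824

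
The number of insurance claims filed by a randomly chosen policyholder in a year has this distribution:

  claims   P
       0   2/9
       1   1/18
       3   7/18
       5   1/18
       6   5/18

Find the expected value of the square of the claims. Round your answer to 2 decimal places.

E[X²] = (2/9)·0 + (1/18)·1 + (7/18)·9 + (1/18)·25 + (5/18)·36
     = 269/18 ≈ 14.94

14.94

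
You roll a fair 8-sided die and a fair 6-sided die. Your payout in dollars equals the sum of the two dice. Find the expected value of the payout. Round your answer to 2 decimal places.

Distribution of the sum of the two dice: 2 w.p. 1/48, 3 w.p. 1/24, 4 w.p. 1/16, 5 w.p. 1/12, 6 w.p. 5/48, 7 w.p. 1/8, …
E[payout] = (1/48)·2 + (1/24)·3 + (1/16)·4 + (1/12)·5 + (5/48)·6 + (1/8)·7 + (1/8)·8 + (1/8)·9 + (5/48)·10 + (1/12)·11 + (1/16)·12 + (1/24)·13 + (1/48)·14 = 8
≈ $8.00

$8.00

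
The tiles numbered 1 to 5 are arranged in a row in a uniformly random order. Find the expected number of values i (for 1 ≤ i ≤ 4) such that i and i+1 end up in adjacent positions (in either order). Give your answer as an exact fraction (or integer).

8/5

For each i ∈ {1,…,4}, let Xᵢ = 1 if i and i+1 are adjacent. P(Xᵢ=1) = 2·(5−1)!/5! = 2/5.
By linearity, E[ΣXᵢ] = (4)·(2/5) = 8/5.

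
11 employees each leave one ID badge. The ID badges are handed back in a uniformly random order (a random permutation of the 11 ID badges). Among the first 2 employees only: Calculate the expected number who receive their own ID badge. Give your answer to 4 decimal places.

0.1818

Let Xᵢ = 1 if person i gets their own ID badge. For each i, P(Xᵢ=1) = 1/11.
By linearity of expectation, E[X₁+…+X_2] = 2·(1/11) = 2/11.
≈ 0.1818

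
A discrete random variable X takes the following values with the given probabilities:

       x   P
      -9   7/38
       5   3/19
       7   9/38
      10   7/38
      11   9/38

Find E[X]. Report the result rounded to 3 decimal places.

E[X] = (7/38)·(-9) + (3/19)·5 + (9/38)·7 + (7/38)·10 + (9/38)·11
     = 199/38 ≈ 5.237

5.237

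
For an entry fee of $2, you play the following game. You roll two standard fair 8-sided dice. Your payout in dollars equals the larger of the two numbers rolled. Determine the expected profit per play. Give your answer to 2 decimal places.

Distribution of the larger of the two numbers rolled: 1 w.p. 1/64, 2 w.p. 3/64, 3 w.p. 5/64, 4 w.p. 7/64, 5 w.p. 9/64, 6 w.p. 11/64, …
E[payout] = (1/64)·1 + (3/64)·2 + (5/64)·3 + (7/64)·4 + (9/64)·5 + (11/64)·6 + (13/64)·7 + (15/64)·8 = 93/16
Expected profit = 93/16 − 2 = 61/16 ≈ $3.81

$3.81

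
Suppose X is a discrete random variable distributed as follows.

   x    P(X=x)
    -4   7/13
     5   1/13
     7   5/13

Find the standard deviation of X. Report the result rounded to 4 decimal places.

5.3416

E[X] = 12/13, E[X²] = 382/13
Var(X) = E[X²] − (E[X])² = 382/13 − 144/169 = 4822/169
SD(X) = √(4822/169) ≈ 5.3416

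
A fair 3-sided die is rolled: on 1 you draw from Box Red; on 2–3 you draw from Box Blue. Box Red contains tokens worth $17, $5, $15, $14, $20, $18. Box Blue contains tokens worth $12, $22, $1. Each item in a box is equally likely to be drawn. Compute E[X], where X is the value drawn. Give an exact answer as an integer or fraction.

E[X | Box Red] = (17 + 5 + 15 + 14 + 20 + 18)/6 = 89/6
E[X | Box Blue] = (12 + 22 + 1)/3 = 35/3
E[X] = (1/3)·89/6 + (2/3)·35/3 = 229/18

229/18 dollars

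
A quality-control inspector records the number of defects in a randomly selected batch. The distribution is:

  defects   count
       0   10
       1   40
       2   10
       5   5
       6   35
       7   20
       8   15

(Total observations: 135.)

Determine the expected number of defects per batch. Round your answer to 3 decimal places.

4.111

Total = 135, so P(defects=0) = 10/135, etc.
E[X] = (2/27)·0 + (8/27)·1 + (2/27)·2 + (1/27)·5 + (7/27)·6 + (4/27)·7 + (1/9)·8
     = 37/9 ≈ 4.111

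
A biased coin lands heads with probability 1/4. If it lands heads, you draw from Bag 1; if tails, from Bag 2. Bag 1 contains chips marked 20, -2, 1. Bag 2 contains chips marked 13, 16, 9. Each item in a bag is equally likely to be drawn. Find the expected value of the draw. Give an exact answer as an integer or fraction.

E[X | Bag 1] = (20 − 2 + 1)/3 = 19/3
E[X | Bag 2] = (13 + 16 + 9)/3 = 38/3
E[X] = (1/4)·19/3 + (3/4)·38/3 = 133/12

133/12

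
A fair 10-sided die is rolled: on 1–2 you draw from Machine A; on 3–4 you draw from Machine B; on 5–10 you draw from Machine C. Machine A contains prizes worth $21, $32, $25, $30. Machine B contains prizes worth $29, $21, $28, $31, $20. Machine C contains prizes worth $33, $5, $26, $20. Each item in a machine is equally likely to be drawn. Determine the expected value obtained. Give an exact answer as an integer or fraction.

E[X | Machine A] = (21 + 32 + 25 + 30)/4 = 27
E[X | Machine B] = (29 + 21 + 28 + 31 + 20)/5 = 129/5
E[X | Machine C] = (33 + 5 + 26 + 20)/4 = 21
E[X] = (1/5)·27 + (1/5)·129/5 + (3/5)·21 = 579/25

579/25 dollars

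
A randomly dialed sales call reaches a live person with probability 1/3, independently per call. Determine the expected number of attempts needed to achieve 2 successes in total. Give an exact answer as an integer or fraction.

By linearity (sum of 2 independent geometric waits), E[trials] = 2/p = 2/(1/3) = 6.

6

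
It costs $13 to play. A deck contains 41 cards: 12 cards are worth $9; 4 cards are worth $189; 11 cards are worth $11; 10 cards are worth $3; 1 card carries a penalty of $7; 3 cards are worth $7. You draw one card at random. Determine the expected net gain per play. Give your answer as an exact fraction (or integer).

E[payout] = (12/41)·9 + (4/41)·189 + (11/41)·11 + (10/41)·3 + (1/41)·(-7) + (3/41)·7 = 1029/41
Expected profit = 1029/41 − 13 = 496/41

496/41 dollars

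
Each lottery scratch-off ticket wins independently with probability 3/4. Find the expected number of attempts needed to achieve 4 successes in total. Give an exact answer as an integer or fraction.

16/3

By linearity (sum of 4 independent geometric waits), E[trials] = 4/p = 4/(3/4) = 16/3.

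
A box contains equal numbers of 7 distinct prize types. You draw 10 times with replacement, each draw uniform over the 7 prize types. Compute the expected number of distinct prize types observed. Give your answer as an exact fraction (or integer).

222009073/40353607

Let Xⱼ=1 if type j appears at least once. P(Xⱼ=1) = 1 − ((7−1)/7)^10 = 222009073/282475249.
E[#distinct] = 7·222009073/282475249 = 222009073/40353607.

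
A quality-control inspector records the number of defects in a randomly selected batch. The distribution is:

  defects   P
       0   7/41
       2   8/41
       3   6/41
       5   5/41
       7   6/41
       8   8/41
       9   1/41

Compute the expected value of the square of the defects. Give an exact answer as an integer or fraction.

1098/41

E[X²] = (7/41)·0 + (8/41)·4 + (6/41)·9 + (5/41)·25 + (6/41)·49 + (8/41)·64 + (1/41)·81
     = 1098/41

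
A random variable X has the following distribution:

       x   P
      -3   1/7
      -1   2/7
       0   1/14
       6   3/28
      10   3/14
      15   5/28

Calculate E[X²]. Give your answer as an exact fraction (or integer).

1877/28

E[X²] = (1/7)·9 + (2/7)·1 + (1/14)·0 + (3/28)·36 + (3/14)·100 + (5/28)·225
     = 1877/28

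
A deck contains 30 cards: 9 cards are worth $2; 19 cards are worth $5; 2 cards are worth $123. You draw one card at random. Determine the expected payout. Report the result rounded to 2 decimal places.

E[payout] = (9/30)·2 + (19/30)·5 + (2/30)·123 = 359/30
≈ $11.97

$11.97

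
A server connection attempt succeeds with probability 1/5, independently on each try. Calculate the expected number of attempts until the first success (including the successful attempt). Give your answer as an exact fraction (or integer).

5

For a geometric distribution, E[trials] = 1/p = 1/(1/5) = 5.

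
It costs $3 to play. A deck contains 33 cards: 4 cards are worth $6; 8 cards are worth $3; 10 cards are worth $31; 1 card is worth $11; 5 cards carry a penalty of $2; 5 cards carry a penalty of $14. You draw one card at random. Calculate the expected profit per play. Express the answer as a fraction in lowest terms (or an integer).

190/33 dollars

E[payout] = (4/33)·6 + (8/33)·3 + (10/33)·31 + (1/33)·11 + (5/33)·(-2) + (5/33)·(-14) = 289/33
Expected profit = 289/33 − 3 = 190/33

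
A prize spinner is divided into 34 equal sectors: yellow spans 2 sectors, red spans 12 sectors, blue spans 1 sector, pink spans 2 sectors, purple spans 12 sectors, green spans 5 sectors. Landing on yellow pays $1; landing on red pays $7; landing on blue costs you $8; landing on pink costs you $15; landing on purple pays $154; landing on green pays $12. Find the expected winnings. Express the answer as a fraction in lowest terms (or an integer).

978/17 dollars

E[payout] = (2/34)·1 + (12/34)·7 + (1/34)·(-8) + (2/34)·(-15) + (12/34)·154 + (5/34)·12 = 978/17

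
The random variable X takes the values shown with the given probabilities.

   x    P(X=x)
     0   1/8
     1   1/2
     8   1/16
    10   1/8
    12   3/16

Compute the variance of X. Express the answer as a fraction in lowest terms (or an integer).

E[X] = (1/8)·0 + (1/2)·1 + (1/16)·8 + (1/8)·10 + (3/16)·12 = 9/2
E[X²] = (1/8)·0 + (1/2)·1 + (1/16)·64 + (1/8)·100 + (3/16)·144 = 44
Var(X) = 44 − (9/2)² = 95/4

95/4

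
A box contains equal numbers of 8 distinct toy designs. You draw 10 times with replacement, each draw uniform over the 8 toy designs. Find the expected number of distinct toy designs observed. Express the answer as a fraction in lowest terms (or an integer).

791266575/134217728

Let Xⱼ=1 if type j appears at least once. P(Xⱼ=1) = 1 − ((8−1)/8)^10 = 791266575/1073741824.
E[#distinct] = 8·791266575/1073741824 = 791266575/134217728.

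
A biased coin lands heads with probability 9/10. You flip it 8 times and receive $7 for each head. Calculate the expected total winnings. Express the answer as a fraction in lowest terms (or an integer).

252/5 dollars

E[#heads] = 8·9/10 = 36/5 (linearity over flips).
E[winnings] = 7·36/5 = 252/5.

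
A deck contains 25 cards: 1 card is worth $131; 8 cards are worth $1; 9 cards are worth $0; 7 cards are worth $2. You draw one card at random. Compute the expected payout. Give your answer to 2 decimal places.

E[payout] = (1/25)·131 + (8/25)·1 + (9/25)·0 + (7/25)·2 = 153/25
≈ $6.12

$6.12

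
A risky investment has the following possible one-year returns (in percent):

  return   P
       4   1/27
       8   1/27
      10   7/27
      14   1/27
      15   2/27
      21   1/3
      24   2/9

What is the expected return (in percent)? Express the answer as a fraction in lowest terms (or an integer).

17

E[X] = (1/27)·4 + (1/27)·8 + (7/27)·10 + (1/27)·14 + (2/27)·15 + (1/3)·21 + (2/9)·24
     = 17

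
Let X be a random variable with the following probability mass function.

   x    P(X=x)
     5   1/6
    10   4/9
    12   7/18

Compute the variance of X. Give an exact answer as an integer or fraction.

1853/324

E[X] = (1/6)·5 + (4/9)·10 + (7/18)·12 = 179/18
E[X²] = (1/6)·25 + (4/9)·100 + (7/18)·144 = 1883/18
Var(X) = 1883/18 − (179/18)² = 1853/324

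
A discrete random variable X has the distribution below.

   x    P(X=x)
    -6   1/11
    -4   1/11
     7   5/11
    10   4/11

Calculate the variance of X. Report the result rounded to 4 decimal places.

E[X] = (1/11)·(-6) + (1/11)·(-4) + (5/11)·7 + (4/11)·10 = 65/11
E[X²] = (1/11)·36 + (1/11)·16 + (5/11)·49 + (4/11)·100 = 697/11
Var(X) = 697/11 − (65/11)² = 3442/121 ≈ 28.4463

28.4463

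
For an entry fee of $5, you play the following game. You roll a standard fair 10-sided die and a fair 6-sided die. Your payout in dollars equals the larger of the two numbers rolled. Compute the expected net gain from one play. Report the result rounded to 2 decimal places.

$1.08

Distribution of the larger of the two numbers rolled: 1 w.p. 1/60, 2 w.p. 1/20, 3 w.p. 1/12, 4 w.p. 7/60, 5 w.p. 3/20, 6 w.p. 11/60, …
E[payout] = (1/60)·1 + (1/20)·2 + (1/12)·3 + (7/60)·4 + (3/20)·5 + (11/60)·6 + (1/10)·7 + (1/10)·8 + (1/10)·9 + (1/10)·10 = 73/12
Expected profit = 73/12 − 5 = 13/12 ≈ $1.08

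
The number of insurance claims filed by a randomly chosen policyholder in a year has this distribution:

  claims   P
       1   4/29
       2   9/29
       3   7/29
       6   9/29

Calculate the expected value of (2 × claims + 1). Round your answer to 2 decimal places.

7.69

E[2x+1] = (4/29)·3 + (9/29)·5 + (7/29)·7 + (9/29)·13
     = 223/29 ≈ 7.69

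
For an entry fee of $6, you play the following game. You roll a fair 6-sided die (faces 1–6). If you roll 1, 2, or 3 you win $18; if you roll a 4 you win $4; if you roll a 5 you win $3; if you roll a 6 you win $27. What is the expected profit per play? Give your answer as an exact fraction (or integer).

26/3 dollars

E[payout] = (1/6)·3 + (1/6)·4 + (1/2)·18 + (1/6)·27 = 44/3
Expected profit = 44/3 − 6 = 26/3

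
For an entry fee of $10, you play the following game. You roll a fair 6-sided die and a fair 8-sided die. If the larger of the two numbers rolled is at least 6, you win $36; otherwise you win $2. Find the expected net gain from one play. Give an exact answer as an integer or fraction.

E[payout] = (25/48)·2 + (23/48)·36 = 439/24
Expected profit = 439/24 − 10 = 199/24

199/24 dollars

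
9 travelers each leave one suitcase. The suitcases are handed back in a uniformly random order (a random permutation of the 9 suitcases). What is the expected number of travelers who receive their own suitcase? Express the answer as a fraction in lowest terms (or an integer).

1

Let Xᵢ = 1 if person i gets their own suitcase. For each i, P(Xᵢ=1) = 1/9.
By linearity of expectation, E[X₁+…+X_9] = 9·(1/9) = 1.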